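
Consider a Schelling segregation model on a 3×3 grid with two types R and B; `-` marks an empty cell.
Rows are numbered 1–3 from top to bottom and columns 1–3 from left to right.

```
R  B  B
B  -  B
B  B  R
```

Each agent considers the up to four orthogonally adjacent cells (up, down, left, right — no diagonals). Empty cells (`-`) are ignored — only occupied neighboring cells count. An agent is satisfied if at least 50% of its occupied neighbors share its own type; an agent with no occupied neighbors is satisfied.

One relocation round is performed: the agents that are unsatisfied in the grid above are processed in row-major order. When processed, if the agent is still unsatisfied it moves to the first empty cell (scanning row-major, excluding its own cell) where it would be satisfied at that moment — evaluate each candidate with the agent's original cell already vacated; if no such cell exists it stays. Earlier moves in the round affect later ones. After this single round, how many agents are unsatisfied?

Initially unsatisfied (in order): (1,1), (3,3).
  (1,1): no empty cell satisfies it; stays.
  (3,3): no empty cell satisfies it; stays.
Resulting grid:
R B B
B - B
B B R
Unsatisfied now: (1,1), (3,3).

2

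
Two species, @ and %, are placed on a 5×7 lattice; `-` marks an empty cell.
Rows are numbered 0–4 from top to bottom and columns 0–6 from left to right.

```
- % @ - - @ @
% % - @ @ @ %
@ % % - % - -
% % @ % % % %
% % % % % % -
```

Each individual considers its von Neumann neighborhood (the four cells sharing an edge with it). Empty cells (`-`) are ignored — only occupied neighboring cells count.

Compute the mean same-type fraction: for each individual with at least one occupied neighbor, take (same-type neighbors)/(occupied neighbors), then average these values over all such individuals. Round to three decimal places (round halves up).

Row 0: (0,1)% 1/2 · (0,2)@ 0/1 · (0,5)@ 2/2 · (0,6)@ 1/2
Row 1: (1,0)% 1/2 · (1,1)% 3/3 · (1,3)@ 1/1 · (1,4)@ 2/3 · (1,5)@ 2/3 · (1,6)% 0/2
Row 2: (2,0)@ 0/3 · (2,1)% 3/4 · (2,2)% 1/2 · (2,4)% 1/2
Row 3: (3,0)% 2/3 · (3,1)% 3/4 · (3,2)@ 0/4 · (3,3)% 2/3 · (3,4)% 4/4 · (3,5)% 3/3 · (3,6)% 1/1
Row 4: (4,0)% 2/2 · (4,1)% 3/3 · (4,2)% 2/3 · (4,3)% 3/3 · (4,4)% 3/3 · (4,5)% 2/2
Sum over 27 individuals: 1/2 + 0/1 + 2/2 + 1/2 + 1/2 + 3/3 + 1/1 + 2/3 + 2/3 + 0/2 + 0/3 + 3/4 + 1/2 + 1/2 + 2/3 + 3/4 + 0/4 + 2/3 + 4/4 + 3/3 + 1/1 + 2/2 + 3/3 + 2/3 + 3/3 + 3/3 + 2/2 = 55/3; mean = 55/3 ÷ 27 = 55/81 = 0.679012… → 0.679.

0.679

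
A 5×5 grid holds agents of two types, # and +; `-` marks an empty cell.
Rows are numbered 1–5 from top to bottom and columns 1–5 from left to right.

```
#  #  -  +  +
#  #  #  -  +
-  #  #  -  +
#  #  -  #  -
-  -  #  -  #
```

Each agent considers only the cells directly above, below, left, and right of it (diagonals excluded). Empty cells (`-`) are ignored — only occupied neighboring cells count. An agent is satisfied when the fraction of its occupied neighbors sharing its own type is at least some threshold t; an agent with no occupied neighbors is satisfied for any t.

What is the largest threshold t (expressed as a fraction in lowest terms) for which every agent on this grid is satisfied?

Row 1: (1,1)# 2/2 · (1,2)# 2/2 · (1,4)+ 1/1 · (1,5)+ 2/2
Row 2: (2,1)# 2/2 · (2,2)# 4/4 · (2,3)# 2/2 · (2,5)+ 2/2
Row 3: (3,2)# 3/3 · (3,3)# 2/2 · (3,5)+ 1/1
Row 4: (4,1)# 1/1 · (4,2)# 2/2 · (4,4)# — no occupied neighbors
Row 5: (5,3)# — no occupied neighbors · (5,5)# — no occupied neighbors
The smallest same-type fraction is 2/2 at (1,1), which reduces to 1/1. Any threshold above that leaves this agent unsatisfied.

1/1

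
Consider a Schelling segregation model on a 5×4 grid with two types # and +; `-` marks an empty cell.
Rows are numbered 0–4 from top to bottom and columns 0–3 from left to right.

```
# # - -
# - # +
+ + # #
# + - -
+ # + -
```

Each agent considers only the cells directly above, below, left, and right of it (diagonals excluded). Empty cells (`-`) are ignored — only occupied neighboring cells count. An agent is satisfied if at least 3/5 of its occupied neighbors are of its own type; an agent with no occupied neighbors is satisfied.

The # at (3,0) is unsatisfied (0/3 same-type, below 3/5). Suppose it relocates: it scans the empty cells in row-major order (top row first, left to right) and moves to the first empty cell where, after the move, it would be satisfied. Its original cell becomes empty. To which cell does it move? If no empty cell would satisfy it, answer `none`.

(0,2)

Vacating (3,0). Empty cells in order:
  (0,2): 2/2 same-type → satisfied — stop here.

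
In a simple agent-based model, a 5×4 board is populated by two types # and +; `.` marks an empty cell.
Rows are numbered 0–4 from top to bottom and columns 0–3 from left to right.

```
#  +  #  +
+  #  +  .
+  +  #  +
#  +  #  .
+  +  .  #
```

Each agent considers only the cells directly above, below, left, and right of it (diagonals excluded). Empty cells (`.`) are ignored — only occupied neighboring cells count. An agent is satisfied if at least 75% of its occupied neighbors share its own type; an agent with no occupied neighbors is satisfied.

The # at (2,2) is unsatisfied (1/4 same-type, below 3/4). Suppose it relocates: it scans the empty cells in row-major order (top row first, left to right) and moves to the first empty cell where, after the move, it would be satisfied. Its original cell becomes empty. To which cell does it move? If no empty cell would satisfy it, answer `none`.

none

Vacating (2,2). Empty cells in order:
  (1,3): 0/3 same-type → still unsatisfied.
  (3,3): 2/3 same-type → still unsatisfied.
  (4,2): 2/3 same-type → still unsatisfied.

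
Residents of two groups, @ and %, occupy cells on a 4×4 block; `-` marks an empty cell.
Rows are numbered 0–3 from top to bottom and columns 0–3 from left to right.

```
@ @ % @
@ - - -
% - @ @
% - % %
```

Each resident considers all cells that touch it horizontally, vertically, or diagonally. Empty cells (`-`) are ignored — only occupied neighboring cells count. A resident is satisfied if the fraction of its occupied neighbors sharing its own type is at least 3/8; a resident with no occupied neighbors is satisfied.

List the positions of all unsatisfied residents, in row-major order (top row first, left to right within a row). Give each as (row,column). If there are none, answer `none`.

(0,2), (0,3), (2,2), (2,3), (3,2), (3,3)

Row 0: (0,0)@ 2/2 satisfied · (0,1)@ 2/3 satisfied · (0,2)% 0/2 not · (0,3)@ 0/1 not
Row 1: (1,0)@ 2/3 satisfied
Row 2: (2,0)% 1/2 satisfied · (2,2)@ 1/3 not · (2,3)@ 1/3 not
Row 3: (3,0)% 1/1 satisfied · (3,2)% 1/3 not · (3,3)% 1/3 not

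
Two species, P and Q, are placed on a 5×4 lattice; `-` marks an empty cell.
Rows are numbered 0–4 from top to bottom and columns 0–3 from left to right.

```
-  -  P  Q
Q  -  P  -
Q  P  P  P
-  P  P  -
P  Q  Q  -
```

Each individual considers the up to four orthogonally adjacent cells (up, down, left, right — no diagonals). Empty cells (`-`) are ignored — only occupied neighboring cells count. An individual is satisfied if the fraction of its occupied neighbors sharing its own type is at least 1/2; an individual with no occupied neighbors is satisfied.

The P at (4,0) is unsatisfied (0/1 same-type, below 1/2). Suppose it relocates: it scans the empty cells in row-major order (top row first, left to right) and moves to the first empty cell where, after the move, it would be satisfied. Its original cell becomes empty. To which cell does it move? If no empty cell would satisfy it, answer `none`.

(0,1)

Vacating (4,0). Empty cells in order:
  (0,0): 0/1 same-type → still unsatisfied.
  (0,1): 1/1 same-type → satisfied — stop here.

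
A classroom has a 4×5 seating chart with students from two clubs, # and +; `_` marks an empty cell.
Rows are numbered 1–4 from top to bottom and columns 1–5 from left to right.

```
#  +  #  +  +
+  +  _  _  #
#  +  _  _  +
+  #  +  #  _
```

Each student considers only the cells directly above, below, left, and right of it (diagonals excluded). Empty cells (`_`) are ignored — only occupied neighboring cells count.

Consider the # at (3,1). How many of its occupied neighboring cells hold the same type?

Occupied neighbors of (3,1): (2,1)=+, (4,1)=+, (3,2)=+.
Same type (#): 0 of 3.

0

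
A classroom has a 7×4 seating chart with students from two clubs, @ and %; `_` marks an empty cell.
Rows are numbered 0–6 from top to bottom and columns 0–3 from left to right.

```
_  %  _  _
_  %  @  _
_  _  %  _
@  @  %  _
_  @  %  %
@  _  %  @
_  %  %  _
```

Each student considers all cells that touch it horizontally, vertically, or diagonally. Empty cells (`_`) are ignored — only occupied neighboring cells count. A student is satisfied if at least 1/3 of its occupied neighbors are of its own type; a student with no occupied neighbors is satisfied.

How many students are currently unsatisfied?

2

(0,1)% 1/2 satisfied
(1,1)% 2/3 satisfied
(1,2)@ 0/3 not
(2,2)% 2/4 satisfied
(3,0)@ 2/2 satisfied
(3,1)@ 2/5 satisfied
(3,2)% 3/5 satisfied
(4,1)@ 3/6 satisfied
(4,2)% 3/6 satisfied
(4,3)% 3/4 satisfied
(5,0)@ 1/2 satisfied
(5,2)% 4/6 satisfied
(5,3)@ 0/4 not
(6,1)% 2/3 satisfied
(6,2)% 2/3 satisfied
Unsatisfied: (1,2), (5,3) — 2 in total.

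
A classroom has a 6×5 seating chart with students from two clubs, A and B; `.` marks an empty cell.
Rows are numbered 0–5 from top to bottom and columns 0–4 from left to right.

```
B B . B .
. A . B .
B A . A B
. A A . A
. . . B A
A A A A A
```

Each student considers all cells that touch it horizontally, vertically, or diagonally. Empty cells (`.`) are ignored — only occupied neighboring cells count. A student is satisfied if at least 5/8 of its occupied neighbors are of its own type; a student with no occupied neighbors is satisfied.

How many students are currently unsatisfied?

(0,0)B 1/2 ✗
(0,1)B 1/2 ✗
(0,3)B 1/1 ✓
(1,1)A 1/4 ✗
(1,3)B 2/3 ✓
(2,0)B 0/3 ✗
(2,1)A 3/4 ✓
(2,3)A 2/4 ✗
(2,4)B 1/3 ✗
(3,1)A 2/3 ✓
(3,2)A 3/4 ✓
(3,4)A 2/4 ✗
(4,3)B 0/6 ✗
(4,4)A 3/4 ✓
(5,0)A 1/1 ✓
(5,1)A 2/2 ✓
(5,2)A 2/3 ✓
(5,3)A 3/4 ✓
(5,4)A 2/3 ✓
Unsatisfied: (0,0), (0,1), (1,1), (2,0), (2,3), (2,4), (3,4), (4,3) — 8 in total.

8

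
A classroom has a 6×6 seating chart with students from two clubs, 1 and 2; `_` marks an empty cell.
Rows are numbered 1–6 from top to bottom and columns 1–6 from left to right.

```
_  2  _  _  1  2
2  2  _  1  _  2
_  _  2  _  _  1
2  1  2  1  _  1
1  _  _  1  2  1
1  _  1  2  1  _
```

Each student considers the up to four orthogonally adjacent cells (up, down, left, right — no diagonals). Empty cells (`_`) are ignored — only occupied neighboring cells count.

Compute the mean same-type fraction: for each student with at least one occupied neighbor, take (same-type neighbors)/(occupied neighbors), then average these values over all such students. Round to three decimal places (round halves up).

0.460

Row 1: (1,2)2 1/1 · (1,5)1 0/1 · (1,6)2 1/2
Row 2: (2,1)2 1/1 · (2,2)2 2/2 · (2,4)1 — no occupied neighbors · (2,6)2 1/2
Row 3: (3,3)2 1/1 · (3,6)1 1/2
Row 4: (4,1)2 0/2 · (4,2)1 0/2 · (4,3)2 1/3 · (4,4)1 1/2 · (4,6)1 2/2
Row 5: (5,1)1 1/2 · (5,4)1 1/3 · (5,5)2 0/3 · (5,6)1 1/2
Row 6: (6,1)1 1/1 · (6,3)1 0/1 · (6,4)2 0/3 · (6,5)1 0/2
Sum over 21 students: 1/1 + 0/1 + 1/2 + 1/1 + 2/2 + 1/2 + 1/1 + 1/2 + 0/2 + 0/2 + 1/3 + 1/2 + 2/2 + 1/2 + 1/3 + 0/3 + 1/2 + 1/1 + 0/1 + 0/3 + 0/2 = 29/3; mean = 29/3 ÷ 21 = 29/63 = 0.460317… → 0.460.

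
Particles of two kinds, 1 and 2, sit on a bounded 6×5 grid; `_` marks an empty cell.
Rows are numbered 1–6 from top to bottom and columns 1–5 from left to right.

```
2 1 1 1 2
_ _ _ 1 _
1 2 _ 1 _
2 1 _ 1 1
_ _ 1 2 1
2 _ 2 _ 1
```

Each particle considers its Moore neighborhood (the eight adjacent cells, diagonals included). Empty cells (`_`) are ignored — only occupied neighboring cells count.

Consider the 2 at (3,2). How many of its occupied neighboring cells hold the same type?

1

Occupied neighbors of (3,2): (3,1)=1, (4,1)=2, (4,2)=1.
Same type (2): 1 of 3.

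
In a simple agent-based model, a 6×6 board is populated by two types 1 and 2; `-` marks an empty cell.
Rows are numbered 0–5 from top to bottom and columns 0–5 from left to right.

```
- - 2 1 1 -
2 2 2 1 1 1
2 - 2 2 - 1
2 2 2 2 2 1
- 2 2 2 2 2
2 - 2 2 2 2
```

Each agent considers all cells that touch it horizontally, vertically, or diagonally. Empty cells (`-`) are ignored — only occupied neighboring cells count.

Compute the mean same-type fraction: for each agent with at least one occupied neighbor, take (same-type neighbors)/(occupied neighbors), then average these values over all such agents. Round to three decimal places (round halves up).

0.862

Row 0: (0,2)2 2/4 · (0,3)1 3/5 · (0,4)1 4/4
Row 1: (1,0)2 2/2 · (1,1)2 5/5 · (1,2)2 4/6 · (1,3)1 3/7 · (1,4)1 5/6 · (1,5)1 3/3
Row 2: (2,0)2 4/4 · (2,2)2 6/7 · (2,3)2 5/7 · (2,5)1 3/4
Row 3: (3,0)2 3/3 · (3,1)2 6/6 · (3,2)2 7/7 · (3,3)2 7/7 · (3,4)2 5/7 · (3,5)1 1/4
Row 4: (4,1)2 6/6 · (4,2)2 7/7 · (4,3)2 8/8 · (4,4)2 7/8 · (4,5)2 4/5
Row 5: (5,0)2 1/1 · (5,2)2 4/4 · (5,3)2 5/5 · (5,4)2 5/5 · (5,5)2 3/3
Sum over 29 agents: 2/4 + 3/5 + 4/4 + 2/2 + 5/5 + 4/6 + 3/7 + 5/6 + 3/3 + 4/4 + 6/7 + 5/7 + 3/4 + 3/3 + 6/6 + 7/7 + 7/7 + 5/7 + 1/4 + 6/6 + 7/7 + 8/8 + 7/8 + 4/5 + 1/1 + 4/4 + 5/5 + 5/5 + 3/3 = 6997/280; mean = 6997/280 ÷ 29 = 6997/8120 = 0.861699… → 0.862.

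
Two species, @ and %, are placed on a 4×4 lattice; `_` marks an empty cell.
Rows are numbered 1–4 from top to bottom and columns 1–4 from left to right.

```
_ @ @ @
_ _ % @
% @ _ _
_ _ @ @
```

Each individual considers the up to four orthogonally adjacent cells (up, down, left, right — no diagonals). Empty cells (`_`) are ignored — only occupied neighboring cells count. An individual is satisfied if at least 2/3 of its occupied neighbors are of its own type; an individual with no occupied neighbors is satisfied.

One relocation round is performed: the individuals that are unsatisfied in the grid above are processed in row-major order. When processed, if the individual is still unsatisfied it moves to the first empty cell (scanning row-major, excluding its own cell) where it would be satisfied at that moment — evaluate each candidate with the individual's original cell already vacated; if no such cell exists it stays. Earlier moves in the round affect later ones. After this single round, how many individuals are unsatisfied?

Initially unsatisfied (in order): (2,3), (2,4), (3,1), (3,2).
  (2,3) → (2,1).
  (2,4): now satisfied by earlier moves; stays.
  (3,1) → (4,1).
  (3,2): now satisfied by earlier moves; stays.
Resulting grid:
_ @ @ @
% _ _ @
_ @ _ _
% _ @ @
All satisfied now.

0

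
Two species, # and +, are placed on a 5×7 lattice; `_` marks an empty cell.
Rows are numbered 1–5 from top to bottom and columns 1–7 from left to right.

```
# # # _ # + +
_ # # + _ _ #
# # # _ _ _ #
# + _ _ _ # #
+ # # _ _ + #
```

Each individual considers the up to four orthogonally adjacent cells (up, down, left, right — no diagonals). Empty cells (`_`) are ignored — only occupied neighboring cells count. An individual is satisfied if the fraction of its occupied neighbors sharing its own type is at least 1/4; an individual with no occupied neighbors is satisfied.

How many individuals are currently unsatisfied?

5

Row 1: (1,1)# 1/1 satisfied · (1,2)# 3/3 satisfied · (1,3)# 2/2 satisfied · (1,5)# 0/1 not · (1,6)+ 1/2 satisfied · (1,7)+ 1/2 satisfied
Row 2: (2,2)# 3/3 satisfied · (2,3)# 3/4 satisfied · (2,4)+ 0/1 not · (2,7)# 1/2 satisfied
Row 3: (3,1)# 2/2 satisfied · (3,2)# 3/4 satisfied · (3,3)# 2/2 satisfied · (3,7)# 2/2 satisfied
Row 4: (4,1)# 1/3 satisfied · (4,2)+ 0/3 not · (4,6)# 1/2 satisfied · (4,7)# 3/3 satisfied
Row 5: (5,1)+ 0/2 not · (5,2)# 1/3 satisfied · (5,3)# 1/1 satisfied · (5,6)+ 0/2 not · (5,7)# 1/2 satisfied
Unsatisfied: (1,5), (2,4), (4,2), (5,1), (5,6) — 5 in total.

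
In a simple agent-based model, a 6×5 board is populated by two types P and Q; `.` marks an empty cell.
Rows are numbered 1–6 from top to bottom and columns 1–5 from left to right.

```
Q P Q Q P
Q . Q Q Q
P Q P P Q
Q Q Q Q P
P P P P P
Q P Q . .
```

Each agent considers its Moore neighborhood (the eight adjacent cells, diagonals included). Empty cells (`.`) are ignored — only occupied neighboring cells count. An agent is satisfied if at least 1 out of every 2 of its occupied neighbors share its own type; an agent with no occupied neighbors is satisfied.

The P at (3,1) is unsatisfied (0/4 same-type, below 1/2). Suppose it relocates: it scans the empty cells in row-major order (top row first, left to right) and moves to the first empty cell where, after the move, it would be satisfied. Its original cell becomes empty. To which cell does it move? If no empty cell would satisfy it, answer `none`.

Vacating (3,1). Empty cells in order:
  (2,2): 2/7 same-type → still unsatisfied.
  (6,4): 3/4 same-type → satisfied — stop here.

(6,4)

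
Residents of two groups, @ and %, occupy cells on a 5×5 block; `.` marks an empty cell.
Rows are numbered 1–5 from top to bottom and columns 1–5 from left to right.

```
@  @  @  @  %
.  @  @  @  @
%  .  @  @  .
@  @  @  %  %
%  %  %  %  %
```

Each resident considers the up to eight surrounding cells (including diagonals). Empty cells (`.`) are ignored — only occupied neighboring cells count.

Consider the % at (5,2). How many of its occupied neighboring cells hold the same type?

Occupied neighbors of (5,2): (4,1)=@, (4,2)=@, (4,3)=@, (5,1)=%, (5,3)=%.
Same type (%): 2 of 5.

2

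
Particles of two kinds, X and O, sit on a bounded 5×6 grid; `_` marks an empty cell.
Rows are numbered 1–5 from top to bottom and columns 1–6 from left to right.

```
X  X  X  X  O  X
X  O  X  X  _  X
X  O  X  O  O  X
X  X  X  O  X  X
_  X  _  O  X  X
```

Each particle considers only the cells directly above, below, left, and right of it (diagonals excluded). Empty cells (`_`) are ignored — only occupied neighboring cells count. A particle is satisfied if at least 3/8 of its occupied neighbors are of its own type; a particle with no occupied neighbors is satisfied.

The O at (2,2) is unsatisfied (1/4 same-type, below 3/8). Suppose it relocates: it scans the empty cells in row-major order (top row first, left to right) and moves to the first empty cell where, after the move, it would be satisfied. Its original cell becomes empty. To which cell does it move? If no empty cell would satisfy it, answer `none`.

(2,5)

Vacating (2,2). Empty cells in order:
  (2,5): 2/4 same-type → satisfied — stop here.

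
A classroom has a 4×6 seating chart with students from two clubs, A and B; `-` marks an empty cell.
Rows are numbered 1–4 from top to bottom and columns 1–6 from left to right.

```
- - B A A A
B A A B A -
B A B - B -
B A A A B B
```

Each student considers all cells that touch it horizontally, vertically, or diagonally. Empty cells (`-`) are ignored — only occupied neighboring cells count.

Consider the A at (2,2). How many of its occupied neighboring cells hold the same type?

2

Occupied neighbors of (2,2): (1,3)=B, (2,1)=B, (2,3)=A, (3,1)=B, (3,2)=A, (3,3)=B.
Same type (A): 2 of 6.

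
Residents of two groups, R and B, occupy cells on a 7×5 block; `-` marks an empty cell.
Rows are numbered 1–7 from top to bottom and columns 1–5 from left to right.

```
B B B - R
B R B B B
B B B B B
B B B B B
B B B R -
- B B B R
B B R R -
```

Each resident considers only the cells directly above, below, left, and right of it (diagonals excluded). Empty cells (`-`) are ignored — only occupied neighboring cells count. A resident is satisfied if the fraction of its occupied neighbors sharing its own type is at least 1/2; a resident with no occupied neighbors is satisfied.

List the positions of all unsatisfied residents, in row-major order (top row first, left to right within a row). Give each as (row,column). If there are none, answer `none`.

(1,5), (2,2), (5,4), (6,4), (6,5), (7,3)

(1,1)B 2/2 ok
(1,2)B 2/3 ok
(1,3)B 2/2 ok
(1,5)R 0/1 unhappy
(2,1)B 2/3 ok
(2,2)R 0/4 unhappy
(2,3)B 3/4 ok
(2,4)B 3/3 ok
(2,5)B 2/3 ok
(3,1)B 3/3 ok
(3,2)B 3/4 ok
(3,3)B 4/4 ok
(3,4)B 4/4 ok
(3,5)B 3/3 ok
(4,1)B 3/3 ok
(4,2)B 4/4 ok
(4,3)B 4/4 ok
(4,4)B 3/4 ok
(4,5)B 2/2 ok
(5,1)B 2/2 ok
(5,2)B 4/4 ok
(5,3)B 3/4 ok
(5,4)R 0/3 unhappy
(6,2)B 3/3 ok
(6,3)B 3/4 ok
(6,4)B 1/4 unhappy
(6,5)R 0/1 unhappy
(7,1)B 1/1 ok
(7,2)B 2/3 ok
(7,3)R 1/3 unhappy
(7,4)R 1/2 ok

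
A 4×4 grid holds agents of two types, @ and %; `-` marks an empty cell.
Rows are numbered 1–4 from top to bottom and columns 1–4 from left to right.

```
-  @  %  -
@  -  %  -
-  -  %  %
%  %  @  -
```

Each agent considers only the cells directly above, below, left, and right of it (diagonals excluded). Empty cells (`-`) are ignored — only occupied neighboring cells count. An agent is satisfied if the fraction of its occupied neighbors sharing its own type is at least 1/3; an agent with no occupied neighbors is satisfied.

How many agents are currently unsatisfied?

(1,2)@ 0/1 not
(1,3)% 1/2 satisfied
(2,1)@ 0/0 satisfied
(2,3)% 2/2 satisfied
(3,3)% 2/3 satisfied
(3,4)% 1/1 satisfied
(4,1)% 1/1 satisfied
(4,2)% 1/2 satisfied
(4,3)@ 0/2 not
Unsatisfied: (1,2), (4,3) — 2 in total.

2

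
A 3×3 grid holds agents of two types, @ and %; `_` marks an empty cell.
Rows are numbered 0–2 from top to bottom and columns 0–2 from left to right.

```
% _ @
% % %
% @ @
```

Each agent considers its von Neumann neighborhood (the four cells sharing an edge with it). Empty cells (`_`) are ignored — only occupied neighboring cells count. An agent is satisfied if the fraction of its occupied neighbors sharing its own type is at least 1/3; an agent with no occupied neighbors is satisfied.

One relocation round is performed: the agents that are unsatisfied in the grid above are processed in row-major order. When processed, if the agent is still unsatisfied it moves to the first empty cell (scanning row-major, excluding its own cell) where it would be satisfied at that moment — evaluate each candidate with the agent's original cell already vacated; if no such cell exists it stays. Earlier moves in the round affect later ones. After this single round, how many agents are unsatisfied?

1

Initially unsatisfied (in order): (0,2).
  (0,2): no empty cell satisfies it; stays.
Resulting grid:
% _ @
% % %
% @ @
Unsatisfied now: (0,2).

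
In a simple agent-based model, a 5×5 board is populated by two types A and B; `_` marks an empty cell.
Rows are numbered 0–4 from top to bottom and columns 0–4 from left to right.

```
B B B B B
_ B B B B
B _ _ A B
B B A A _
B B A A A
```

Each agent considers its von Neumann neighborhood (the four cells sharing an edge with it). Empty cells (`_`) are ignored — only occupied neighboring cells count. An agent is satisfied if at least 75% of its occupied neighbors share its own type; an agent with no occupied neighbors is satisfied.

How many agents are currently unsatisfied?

(0,0)B 1/1 satisfied
(0,1)B 3/3 satisfied
(0,2)B 3/3 satisfied
(0,3)B 3/3 satisfied
(0,4)B 2/2 satisfied
(1,1)B 2/2 satisfied
(1,2)B 3/3 satisfied
(1,3)B 3/4 satisfied
(1,4)B 3/3 satisfied
(2,0)B 1/1 satisfied
(2,3)A 1/3 not
(2,4)B 1/2 not
(3,0)B 3/3 satisfied
(3,1)B 2/3 not
(3,2)A 2/3 not
(3,3)A 3/3 satisfied
(4,0)B 2/2 satisfied
(4,1)B 2/3 not
(4,2)A 2/3 not
(4,3)A 3/3 satisfied
(4,4)A 1/1 satisfied
Unsatisfied: (2,3), (2,4), (3,1), (3,2), (4,1), (4,2) — 6 in total.

6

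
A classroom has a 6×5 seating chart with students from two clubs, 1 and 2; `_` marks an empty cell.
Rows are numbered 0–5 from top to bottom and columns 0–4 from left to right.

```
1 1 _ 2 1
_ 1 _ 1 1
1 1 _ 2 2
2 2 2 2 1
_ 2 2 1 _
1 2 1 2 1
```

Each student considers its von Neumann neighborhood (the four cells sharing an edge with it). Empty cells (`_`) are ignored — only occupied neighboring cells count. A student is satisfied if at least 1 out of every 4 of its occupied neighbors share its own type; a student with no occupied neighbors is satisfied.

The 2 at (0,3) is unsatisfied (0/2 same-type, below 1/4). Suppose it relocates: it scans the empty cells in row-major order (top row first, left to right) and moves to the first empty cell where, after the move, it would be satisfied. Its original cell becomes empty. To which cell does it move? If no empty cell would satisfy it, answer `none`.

(2,2)

Vacating (0,3). Empty cells in order:
  (0,2): 0/1 same-type → still unsatisfied.
  (1,0): 0/3 same-type → still unsatisfied.
  (1,2): 0/2 same-type → still unsatisfied.
  (2,2): 2/3 same-type → satisfied — stop here.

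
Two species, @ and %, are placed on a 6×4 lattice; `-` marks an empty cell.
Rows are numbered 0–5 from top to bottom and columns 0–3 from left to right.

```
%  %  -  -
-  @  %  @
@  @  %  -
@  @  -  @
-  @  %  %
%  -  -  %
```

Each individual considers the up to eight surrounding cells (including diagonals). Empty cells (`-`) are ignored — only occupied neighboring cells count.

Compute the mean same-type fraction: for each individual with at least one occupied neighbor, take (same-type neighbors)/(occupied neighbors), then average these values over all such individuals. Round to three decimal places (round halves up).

0.498

(0,0)% 1/2
(0,1)% 2/3
(1,1)@ 2/6
(1,2)% 2/5
(1,3)@ 0/2
(2,0)@ 4/4
(2,1)@ 4/6
(2,2)% 1/6
(3,0)@ 4/4
(3,1)@ 4/6
(3,3)@ 0/3
(4,1)@ 2/4
(4,2)% 2/5
(4,3)% 2/3
(5,0)% 0/1
(5,3)% 2/2
Sum over 16 individuals: 1/2 + 2/3 + 2/6 + 2/5 + 0/2 + 4/4 + 4/6 + 1/6 + 4/4 + 4/6 + 0/3 + 2/4 + 2/5 + 2/3 + 0/1 + 2/2 = 239/30; mean = 239/30 ÷ 16 = 239/480 = 0.497916… → 0.498.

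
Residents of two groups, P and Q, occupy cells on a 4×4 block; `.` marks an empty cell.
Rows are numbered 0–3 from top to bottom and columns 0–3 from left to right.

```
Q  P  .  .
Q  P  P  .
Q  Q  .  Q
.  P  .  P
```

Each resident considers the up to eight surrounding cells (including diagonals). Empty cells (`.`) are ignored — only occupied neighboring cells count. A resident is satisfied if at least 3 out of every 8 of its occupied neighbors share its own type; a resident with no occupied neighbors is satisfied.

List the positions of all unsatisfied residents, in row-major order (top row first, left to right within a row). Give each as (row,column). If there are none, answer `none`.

(0,0), (1,1), (2,3), (3,1), (3,3)

(0,0)Q 1/3 not
(0,1)P 2/4 satisfied
(1,0)Q 3/5 satisfied
(1,1)P 2/6 not
(1,2)P 2/4 satisfied
(2,0)Q 2/4 satisfied
(2,1)Q 2/5 satisfied
(2,3)Q 0/2 not
(3,1)P 0/2 not
(3,3)P 0/1 not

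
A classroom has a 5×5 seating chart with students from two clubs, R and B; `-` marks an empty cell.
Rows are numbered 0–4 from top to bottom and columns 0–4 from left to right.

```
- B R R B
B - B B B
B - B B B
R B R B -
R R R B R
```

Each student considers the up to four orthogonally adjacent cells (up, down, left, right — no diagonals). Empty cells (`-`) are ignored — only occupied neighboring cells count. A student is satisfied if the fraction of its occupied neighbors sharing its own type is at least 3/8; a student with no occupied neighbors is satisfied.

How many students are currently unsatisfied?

8

Row 0: (0,1)B 0/1 not · (0,2)R 1/3 not · (0,3)R 1/3 not · (0,4)B 1/2 satisfied
Row 1: (1,0)B 1/1 satisfied · (1,2)B 2/3 satisfied · (1,3)B 3/4 satisfied · (1,4)B 3/3 satisfied
Row 2: (2,0)B 1/2 satisfied · (2,2)B 2/3 satisfied · (2,3)B 4/4 satisfied · (2,4)B 2/2 satisfied
Row 3: (3,0)R 1/3 not · (3,1)B 0/3 not · (3,2)R 1/4 not · (3,3)B 2/3 satisfied
Row 4: (4,0)R 2/2 satisfied · (4,1)R 2/3 satisfied · (4,2)R 2/3 satisfied · (4,3)B 1/3 not · (4,4)R 0/1 not
Unsatisfied: (0,1), (0,2), (0,3), (3,0), (3,1), (3,2), (4,3), (4,4) — 8 in total.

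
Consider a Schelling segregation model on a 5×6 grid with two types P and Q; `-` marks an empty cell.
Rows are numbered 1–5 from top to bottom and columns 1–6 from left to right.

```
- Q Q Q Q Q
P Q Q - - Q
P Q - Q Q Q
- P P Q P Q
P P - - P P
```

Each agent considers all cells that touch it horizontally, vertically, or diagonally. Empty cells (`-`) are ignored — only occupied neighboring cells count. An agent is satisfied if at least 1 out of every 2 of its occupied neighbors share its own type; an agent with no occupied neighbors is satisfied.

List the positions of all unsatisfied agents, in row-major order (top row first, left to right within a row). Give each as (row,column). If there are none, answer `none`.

(1,2)Q 3/4 ok
(1,3)Q 4/4 ok
(1,4)Q 3/3 ok
(1,5)Q 3/3 ok
(1,6)Q 2/2 ok
(2,1)P 1/4 unhappy
(2,2)Q 4/6 ok
(2,3)Q 6/6 ok
(2,6)Q 4/4 ok
(3,1)P 2/4 ok
(3,2)Q 2/6 unhappy
(3,4)Q 3/5 ok
(3,5)Q 5/6 ok
(3,6)Q 3/4 ok
(4,2)P 4/5 ok
(4,3)P 2/5 unhappy
(4,4)Q 2/5 unhappy
(4,5)P 2/7 unhappy
(4,6)Q 2/5 unhappy
(5,1)P 2/2 ok
(5,2)P 3/3 ok
(5,5)P 2/4 ok
(5,6)P 2/3 ok

(2,1), (3,2), (4,3), (4,4), (4,5), (4,6)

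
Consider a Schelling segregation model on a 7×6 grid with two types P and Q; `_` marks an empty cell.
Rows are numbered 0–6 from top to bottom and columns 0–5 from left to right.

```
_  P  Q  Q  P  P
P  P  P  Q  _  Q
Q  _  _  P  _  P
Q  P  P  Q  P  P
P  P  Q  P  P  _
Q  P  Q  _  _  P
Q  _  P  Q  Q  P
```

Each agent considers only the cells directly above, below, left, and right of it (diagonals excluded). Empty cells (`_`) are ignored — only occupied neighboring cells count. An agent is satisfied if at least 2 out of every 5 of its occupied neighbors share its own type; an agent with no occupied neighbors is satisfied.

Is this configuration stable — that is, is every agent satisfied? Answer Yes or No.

(0,1)P 1/2 ok
(0,2)Q 1/3 unhappy
(0,3)Q 2/3 ok
(0,4)P 1/2 ok
(0,5)P 1/2 ok
(1,0)P 1/2 ok
(1,1)P 3/3 ok
(1,2)P 1/3 unhappy
(1,3)Q 1/3 unhappy
(1,5)Q 0/2 unhappy
(2,0)Q 1/2 ok
(2,3)P 0/2 unhappy
(2,5)P 1/2 ok
(3,0)Q 1/3 unhappy
(3,1)P 2/3 ok
(3,2)P 1/3 unhappy
(3,3)Q 0/4 unhappy
(3,4)P 2/3 ok
(3,5)P 2/2 ok
(4,0)P 1/3 unhappy
(4,1)P 3/4 ok
(4,2)Q 1/4 unhappy
(4,3)P 1/3 unhappy
(4,4)P 2/2 ok
(5,0)Q 1/3 unhappy
(5,1)P 1/3 unhappy
(5,2)Q 1/3 unhappy
(5,5)P 1/1 ok
(6,0)Q 1/1 ok
(6,2)P 0/2 unhappy
(6,3)Q 1/2 ok
(6,4)Q 1/2 ok
(6,5)P 1/2 ok
For instance (0,2) has only 1/3 same-type neighbors, below 2/5.

No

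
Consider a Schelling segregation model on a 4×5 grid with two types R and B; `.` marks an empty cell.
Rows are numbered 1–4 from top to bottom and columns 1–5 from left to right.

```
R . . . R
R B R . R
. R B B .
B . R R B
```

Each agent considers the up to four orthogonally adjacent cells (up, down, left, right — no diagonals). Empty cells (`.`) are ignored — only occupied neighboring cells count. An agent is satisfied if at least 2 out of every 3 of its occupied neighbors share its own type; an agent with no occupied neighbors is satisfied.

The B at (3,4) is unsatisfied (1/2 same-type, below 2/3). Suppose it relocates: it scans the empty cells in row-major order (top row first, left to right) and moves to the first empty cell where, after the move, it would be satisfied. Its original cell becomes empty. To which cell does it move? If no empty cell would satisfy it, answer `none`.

Vacating (3,4). Empty cells in order:
  (1,2): 1/2 same-type → still unsatisfied.
  (1,3): 0/1 same-type → still unsatisfied.
  (1,4): 0/1 same-type → still unsatisfied.
  (2,4): 0/2 same-type → still unsatisfied.
  (3,1): 1/3 same-type → still unsatisfied.
  (3,5): 1/2 same-type → still unsatisfied.
  (4,2): 1/3 same-type → still unsatisfied.

none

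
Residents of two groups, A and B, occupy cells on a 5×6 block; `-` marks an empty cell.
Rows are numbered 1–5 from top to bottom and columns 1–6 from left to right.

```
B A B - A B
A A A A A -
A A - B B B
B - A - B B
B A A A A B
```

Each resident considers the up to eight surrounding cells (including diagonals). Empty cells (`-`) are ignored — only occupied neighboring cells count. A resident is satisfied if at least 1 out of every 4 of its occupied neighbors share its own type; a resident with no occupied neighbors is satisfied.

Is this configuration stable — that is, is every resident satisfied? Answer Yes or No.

Row 1: (1,1)B 0/3 ✗ · (1,2)A 3/5 ✓ · (1,3)B 0/4 ✗ · (1,5)A 2/3 ✓ · (1,6)B 0/2 ✗
Row 2: (2,1)A 4/5 ✓ · (2,2)A 5/7 ✓ · (2,3)A 4/6 ✓ · (2,4)A 3/6 ✓ · (2,5)A 2/6 ✓
Row 3: (3,1)A 3/4 ✓ · (3,2)A 5/6 ✓ · (3,4)B 2/6 ✓ · (3,5)B 4/6 ✓ · (3,6)B 3/4 ✓
Row 4: (4,1)B 1/4 ✓ · (4,3)A 4/5 ✓ · (4,5)B 5/7 ✓ · (4,6)B 4/5 ✓
Row 5: (5,1)B 1/2 ✓ · (5,2)A 2/4 ✓ · (5,3)A 3/3 ✓ · (5,4)A 3/4 ✓ · (5,5)A 1/4 ✓ · (5,6)B 2/3 ✓
For instance (1,1) has only 0/3 same-type neighbors, below 1/4.

No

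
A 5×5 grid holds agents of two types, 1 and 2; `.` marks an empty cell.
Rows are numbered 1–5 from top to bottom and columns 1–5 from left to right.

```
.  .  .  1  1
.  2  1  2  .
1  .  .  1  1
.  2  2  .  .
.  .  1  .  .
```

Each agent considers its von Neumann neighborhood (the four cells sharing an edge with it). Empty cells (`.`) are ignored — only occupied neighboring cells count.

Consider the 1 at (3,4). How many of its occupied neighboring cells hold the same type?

1

Occupied neighbors of (3,4): (2,4)=2, (3,5)=1.
Same type (1): 1 of 2.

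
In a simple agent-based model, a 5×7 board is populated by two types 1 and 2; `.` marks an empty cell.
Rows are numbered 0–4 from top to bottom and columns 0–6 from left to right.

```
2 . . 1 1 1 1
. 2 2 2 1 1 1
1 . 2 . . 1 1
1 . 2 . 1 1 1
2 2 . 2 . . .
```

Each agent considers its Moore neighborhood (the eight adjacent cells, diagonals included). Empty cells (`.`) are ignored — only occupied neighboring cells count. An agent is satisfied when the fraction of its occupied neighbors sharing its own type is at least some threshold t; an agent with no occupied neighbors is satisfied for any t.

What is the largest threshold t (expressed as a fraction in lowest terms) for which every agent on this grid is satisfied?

1/3

(0,0)2 1/1
(0,3)1 2/4
(0,4)1 4/5
(0,5)1 5/5
(0,6)1 3/3
(1,1)2 3/4
(1,2)2 3/4
(1,3)2 2/5
(1,4)1 5/6
(1,5)1 7/7
(1,6)1 5/5
(2,0)1 1/2
(2,2)2 4/4
(2,5)1 7/7
(2,6)1 5/5
(3,0)1 1/3
(3,2)2 3/3
(3,4)1 2/3
(3,5)1 4/4
(3,6)1 3/3
(4,0)2 1/2
(4,1)2 2/3
(4,3)2 1/2
The smallest same-type fraction is 1/3 at (3,0), which reduces to 1/3. Any threshold above that leaves this agent unsatisfied.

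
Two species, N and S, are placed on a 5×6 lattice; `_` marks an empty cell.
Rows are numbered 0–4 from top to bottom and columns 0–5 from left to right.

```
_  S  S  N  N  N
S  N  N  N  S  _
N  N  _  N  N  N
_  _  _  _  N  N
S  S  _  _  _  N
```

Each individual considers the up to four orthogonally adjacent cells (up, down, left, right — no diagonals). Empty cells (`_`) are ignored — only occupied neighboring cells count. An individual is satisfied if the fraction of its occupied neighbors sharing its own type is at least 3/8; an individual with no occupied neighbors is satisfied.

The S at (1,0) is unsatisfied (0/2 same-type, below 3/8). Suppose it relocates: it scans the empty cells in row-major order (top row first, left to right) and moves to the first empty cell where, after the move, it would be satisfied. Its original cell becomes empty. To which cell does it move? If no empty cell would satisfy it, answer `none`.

Vacating (1,0). Empty cells in order:
  (0,0): 1/1 same-type → satisfied — stop here.

(0,0)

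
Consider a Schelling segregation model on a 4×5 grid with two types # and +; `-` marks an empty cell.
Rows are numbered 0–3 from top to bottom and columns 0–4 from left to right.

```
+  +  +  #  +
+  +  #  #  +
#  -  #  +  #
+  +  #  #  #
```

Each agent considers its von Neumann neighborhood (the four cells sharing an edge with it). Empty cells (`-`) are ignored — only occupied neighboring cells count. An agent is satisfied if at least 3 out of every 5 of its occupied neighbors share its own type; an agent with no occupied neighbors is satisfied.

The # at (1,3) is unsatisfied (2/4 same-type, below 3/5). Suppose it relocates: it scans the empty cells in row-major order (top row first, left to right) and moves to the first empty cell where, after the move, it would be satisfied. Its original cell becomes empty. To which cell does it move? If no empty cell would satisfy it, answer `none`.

none

Vacating (1,3). Empty cells in order:
  (2,1): 2/4 same-type → still unsatisfied.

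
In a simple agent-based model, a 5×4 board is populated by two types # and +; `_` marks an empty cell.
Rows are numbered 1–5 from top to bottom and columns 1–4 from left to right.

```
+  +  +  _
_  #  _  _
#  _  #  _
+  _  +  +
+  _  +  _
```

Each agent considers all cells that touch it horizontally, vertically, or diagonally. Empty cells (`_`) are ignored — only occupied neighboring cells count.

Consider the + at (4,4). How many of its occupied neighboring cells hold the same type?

Occupied neighbors of (4,4): (3,3)=#, (4,3)=+, (5,3)=+.
Same type (+): 2 of 3.

2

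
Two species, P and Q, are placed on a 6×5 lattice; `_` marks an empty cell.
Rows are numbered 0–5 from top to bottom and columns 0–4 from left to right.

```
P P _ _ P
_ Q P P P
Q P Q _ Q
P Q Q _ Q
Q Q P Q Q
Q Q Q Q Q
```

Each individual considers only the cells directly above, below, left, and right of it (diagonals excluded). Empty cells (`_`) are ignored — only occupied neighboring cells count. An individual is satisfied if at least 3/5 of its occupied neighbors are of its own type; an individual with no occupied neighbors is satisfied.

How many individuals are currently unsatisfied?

(0,0)P 1/1 satisfied
(0,1)P 1/2 not
(0,4)P 1/1 satisfied
(1,1)Q 0/3 not
(1,2)P 1/3 not
(1,3)P 2/2 satisfied
(1,4)P 2/3 satisfied
(2,0)Q 0/2 not
(2,1)P 0/4 not
(2,2)Q 1/3 not
(2,4)Q 1/2 not
(3,0)P 0/3 not
(3,1)Q 2/4 not
(3,2)Q 2/3 satisfied
(3,4)Q 2/2 satisfied
(4,0)Q 2/3 satisfied
(4,1)Q 3/4 satisfied
(4,2)P 0/4 not
(4,3)Q 2/3 satisfied
(4,4)Q 3/3 satisfied
(5,0)Q 2/2 satisfied
(5,1)Q 3/3 satisfied
(5,2)Q 2/3 satisfied
(5,3)Q 3/3 satisfied
(5,4)Q 2/2 satisfied
Unsatisfied: (0,1), (1,1), (1,2), (2,0), (2,1), (2,2), (2,4), (3,0), (3,1), (4,2) — 10 in total.

10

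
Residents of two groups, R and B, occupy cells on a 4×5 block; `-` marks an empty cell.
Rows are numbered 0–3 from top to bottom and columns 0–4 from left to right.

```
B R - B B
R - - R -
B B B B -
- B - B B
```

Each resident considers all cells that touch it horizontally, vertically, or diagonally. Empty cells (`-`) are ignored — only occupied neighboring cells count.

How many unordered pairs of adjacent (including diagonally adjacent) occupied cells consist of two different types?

Scan each occupied cell's neighbors to the right and below (and the two forward diagonals) so each pair is counted once.
From row 0: 4 unlike of 6 pairs (running 4/6).
From row 1: 4 unlike of 4 pairs (running 8/10).
From row 2: 0 unlike of 9 pairs (running 8/19).
From row 3: 0 unlike of 1 pairs (running 8/20).
Total adjacent occupied pairs: 20; unlike-type pairs: 8.

8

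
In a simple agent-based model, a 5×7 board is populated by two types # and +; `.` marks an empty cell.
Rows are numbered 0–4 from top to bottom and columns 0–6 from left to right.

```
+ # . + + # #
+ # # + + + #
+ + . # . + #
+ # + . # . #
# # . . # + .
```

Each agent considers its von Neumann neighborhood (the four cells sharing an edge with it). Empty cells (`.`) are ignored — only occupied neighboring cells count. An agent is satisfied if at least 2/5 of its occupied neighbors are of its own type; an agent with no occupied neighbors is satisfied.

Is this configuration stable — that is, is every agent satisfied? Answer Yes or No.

No

Row 0: (0,0)+ 1/2 satisfied · (0,1)# 1/2 satisfied · (0,3)+ 2/2 satisfied · (0,4)+ 2/3 satisfied · (0,5)# 1/3 not · (0,6)# 2/2 satisfied
Row 1: (1,0)+ 2/3 satisfied · (1,1)# 2/4 satisfied · (1,2)# 1/2 satisfied · (1,3)+ 2/4 satisfied · (1,4)+ 3/3 satisfied · (1,5)+ 2/4 satisfied · (1,6)# 2/3 satisfied
Row 2: (2,0)+ 3/3 satisfied · (2,1)+ 1/3 not · (2,3)# 0/1 not · (2,5)+ 1/2 satisfied · (2,6)# 2/3 satisfied
Row 3: (3,0)+ 1/3 not · (3,1)# 1/4 not · (3,2)+ 0/1 not · (3,4)# 1/1 satisfied · (3,6)# 1/1 satisfied
Row 4: (4,0)# 1/2 satisfied · (4,1)# 2/2 satisfied · (4,4)# 1/2 satisfied · (4,5)+ 0/1 not
For instance (0,5) has only 1/3 same-type neighbors, below 2/5.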